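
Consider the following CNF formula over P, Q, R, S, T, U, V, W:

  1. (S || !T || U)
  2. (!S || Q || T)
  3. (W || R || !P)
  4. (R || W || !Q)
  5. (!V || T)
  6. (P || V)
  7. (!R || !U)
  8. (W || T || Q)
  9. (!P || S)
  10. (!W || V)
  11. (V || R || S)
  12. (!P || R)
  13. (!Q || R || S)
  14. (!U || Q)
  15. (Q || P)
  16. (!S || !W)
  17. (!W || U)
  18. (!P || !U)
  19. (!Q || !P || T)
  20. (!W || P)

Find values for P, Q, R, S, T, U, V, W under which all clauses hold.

P = F, Q = T, R = T, S = T, T = T, U = F, V = T, W = F

Set P = False and propagate.
  then V is forced to True.
  then T is forced to True.
  then Q is forced to True.
  then W is forced to False.
  then R is forced to True.
  then U is forced to False.
  then S is forced to True.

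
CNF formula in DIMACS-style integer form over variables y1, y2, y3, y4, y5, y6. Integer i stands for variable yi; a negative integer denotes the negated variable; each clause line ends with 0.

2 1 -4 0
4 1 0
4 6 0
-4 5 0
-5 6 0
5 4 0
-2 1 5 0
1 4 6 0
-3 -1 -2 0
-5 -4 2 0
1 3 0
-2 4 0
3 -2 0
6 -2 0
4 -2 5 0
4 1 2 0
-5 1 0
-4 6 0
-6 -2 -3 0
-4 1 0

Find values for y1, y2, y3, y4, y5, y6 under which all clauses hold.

y1=True, y2=False, y3=True, y4=False, y5=True, y6=True

Try y1 = True.
The remaining clauses are satisfied by y2 = False, y3 = True, y4 = False, y5 = True, y6 = True.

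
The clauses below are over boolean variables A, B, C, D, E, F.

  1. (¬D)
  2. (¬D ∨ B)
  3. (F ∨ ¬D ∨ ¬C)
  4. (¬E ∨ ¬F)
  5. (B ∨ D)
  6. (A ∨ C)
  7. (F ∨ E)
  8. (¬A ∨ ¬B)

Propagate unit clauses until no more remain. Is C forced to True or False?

True

(¬D) is a unit clause: D = False.
In (B ∨ D), D is now false; B must hold, so B = True.
In (¬A ∨ ¬B), ¬B is now false; ¬A must hold, so A = False.
(C ∨ A) with A = False leaves only C, so C = True.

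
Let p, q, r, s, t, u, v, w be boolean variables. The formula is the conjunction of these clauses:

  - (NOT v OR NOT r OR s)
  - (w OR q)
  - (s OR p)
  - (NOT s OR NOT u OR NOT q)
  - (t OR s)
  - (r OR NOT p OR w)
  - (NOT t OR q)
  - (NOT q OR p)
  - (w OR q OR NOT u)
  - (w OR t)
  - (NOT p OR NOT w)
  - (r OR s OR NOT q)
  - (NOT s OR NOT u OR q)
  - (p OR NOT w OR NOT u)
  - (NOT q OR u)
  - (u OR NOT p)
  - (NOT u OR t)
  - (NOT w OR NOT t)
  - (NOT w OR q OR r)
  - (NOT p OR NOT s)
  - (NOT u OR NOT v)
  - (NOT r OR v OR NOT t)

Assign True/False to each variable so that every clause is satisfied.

Set p = False and propagate.
  then s is forced to True.
  then q is forced to False.
  then w is forced to True.
  then t is forced to False.
  then u is forced to False.
  then r is forced to True.
v is now unconstrained; take v = False.

p=F, q=F, r=T, s=T, t=F, u=F, v=F, w=T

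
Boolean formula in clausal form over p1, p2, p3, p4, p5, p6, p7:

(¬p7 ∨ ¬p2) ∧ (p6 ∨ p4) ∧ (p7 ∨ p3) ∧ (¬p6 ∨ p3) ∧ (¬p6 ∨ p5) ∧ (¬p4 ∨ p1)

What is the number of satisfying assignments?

Case analysis on p6 and p3:
  p6=1, p3=1: 9 of the 32 assignments to (p1,p2,p4,p5,p7) work.
  p6=1, p3=0: a clause becomes empty — 0.
  p6=0, p3=1: p5 free; 3 ways for (p1,p2,p4,p7) × 2^1 = 6.
  p6=0, p3=0: remaining (p1,p2,p4,p5,p7) ∈ {(1,0,1,0,1); (1,0,1,1,1)} — 2.
Total: 9 + 0 + 6 + 2 = 17.

17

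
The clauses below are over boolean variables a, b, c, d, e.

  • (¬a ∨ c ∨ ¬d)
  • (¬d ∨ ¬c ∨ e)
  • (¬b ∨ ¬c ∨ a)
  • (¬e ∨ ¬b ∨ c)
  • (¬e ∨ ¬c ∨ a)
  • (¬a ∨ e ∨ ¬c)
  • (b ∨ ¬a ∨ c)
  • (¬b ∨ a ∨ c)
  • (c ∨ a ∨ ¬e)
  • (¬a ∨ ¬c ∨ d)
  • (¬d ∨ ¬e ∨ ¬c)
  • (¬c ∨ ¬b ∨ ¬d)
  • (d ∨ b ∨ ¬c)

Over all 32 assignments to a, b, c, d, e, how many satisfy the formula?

3

The models are:
  a=F b=F c=F d=F e=F
  a=F b=F c=F d=T e=F
  a=T b=T c=F d=F e=F
That's 3 in total.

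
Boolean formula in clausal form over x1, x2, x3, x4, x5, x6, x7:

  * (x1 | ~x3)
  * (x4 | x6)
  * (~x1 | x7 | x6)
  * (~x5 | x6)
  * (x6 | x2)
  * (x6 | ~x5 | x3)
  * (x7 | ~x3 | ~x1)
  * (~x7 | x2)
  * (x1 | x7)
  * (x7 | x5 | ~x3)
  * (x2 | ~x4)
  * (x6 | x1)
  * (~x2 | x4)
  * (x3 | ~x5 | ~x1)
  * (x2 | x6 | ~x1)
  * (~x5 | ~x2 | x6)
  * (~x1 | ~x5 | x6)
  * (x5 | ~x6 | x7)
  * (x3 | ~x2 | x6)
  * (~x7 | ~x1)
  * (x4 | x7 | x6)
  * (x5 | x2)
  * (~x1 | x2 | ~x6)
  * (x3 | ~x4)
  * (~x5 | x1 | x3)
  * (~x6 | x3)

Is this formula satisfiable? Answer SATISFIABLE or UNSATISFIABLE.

UNSATISFIABLE

x6 = True:
  propagation gives x3=True, x1=True, x7=True; an empty clause results — contradiction.
x6 = False:
  propagation gives x4=True, x5=False, x2=True, x1=True; an empty clause results — contradiction.
Every branch closes, so no satisfying assignment exists.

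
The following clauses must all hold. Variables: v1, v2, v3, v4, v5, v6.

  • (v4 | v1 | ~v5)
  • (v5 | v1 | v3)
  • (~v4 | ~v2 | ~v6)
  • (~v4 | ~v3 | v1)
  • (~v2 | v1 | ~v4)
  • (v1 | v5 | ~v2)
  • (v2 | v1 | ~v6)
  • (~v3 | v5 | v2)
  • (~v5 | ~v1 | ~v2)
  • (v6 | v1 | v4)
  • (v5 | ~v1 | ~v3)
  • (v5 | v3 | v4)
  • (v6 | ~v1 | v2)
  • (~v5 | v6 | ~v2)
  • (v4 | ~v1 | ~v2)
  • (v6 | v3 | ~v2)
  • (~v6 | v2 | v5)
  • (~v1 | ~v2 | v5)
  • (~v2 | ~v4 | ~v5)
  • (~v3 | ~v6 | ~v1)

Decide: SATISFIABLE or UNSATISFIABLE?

SATISFIABLE

Set v1 = True and propagate.
For the remaining variables, v2 = False, v3 = False, v4 = False, v5 = True, v6 = True works.
So v1=T, v2=F, v3=F, v4=F, v5=T, v6=T is a satisfying assignment.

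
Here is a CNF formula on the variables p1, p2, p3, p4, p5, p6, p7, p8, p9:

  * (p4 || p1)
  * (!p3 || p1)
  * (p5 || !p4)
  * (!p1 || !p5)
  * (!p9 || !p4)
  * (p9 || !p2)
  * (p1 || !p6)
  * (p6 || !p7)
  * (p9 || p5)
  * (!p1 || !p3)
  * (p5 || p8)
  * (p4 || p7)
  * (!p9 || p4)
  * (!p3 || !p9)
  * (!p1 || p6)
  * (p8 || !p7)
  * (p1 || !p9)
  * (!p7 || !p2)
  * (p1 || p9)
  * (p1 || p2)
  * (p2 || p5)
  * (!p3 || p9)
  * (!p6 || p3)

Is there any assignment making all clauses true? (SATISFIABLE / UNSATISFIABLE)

UNSATISFIABLE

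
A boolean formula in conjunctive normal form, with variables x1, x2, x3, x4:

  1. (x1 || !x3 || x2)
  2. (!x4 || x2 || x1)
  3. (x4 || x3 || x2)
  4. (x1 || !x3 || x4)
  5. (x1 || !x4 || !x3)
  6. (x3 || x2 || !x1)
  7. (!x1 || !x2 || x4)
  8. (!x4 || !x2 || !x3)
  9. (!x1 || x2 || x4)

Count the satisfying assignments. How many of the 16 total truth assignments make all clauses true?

4

The models are:
  x1=0 x2=1 x3=0 x4=0
  x1=0 x2=1 x3=0 x4=1
  x1=1 x2=0 x3=1 x4=1
  x1=1 x2=1 x3=0 x4=1
That's 4 in total.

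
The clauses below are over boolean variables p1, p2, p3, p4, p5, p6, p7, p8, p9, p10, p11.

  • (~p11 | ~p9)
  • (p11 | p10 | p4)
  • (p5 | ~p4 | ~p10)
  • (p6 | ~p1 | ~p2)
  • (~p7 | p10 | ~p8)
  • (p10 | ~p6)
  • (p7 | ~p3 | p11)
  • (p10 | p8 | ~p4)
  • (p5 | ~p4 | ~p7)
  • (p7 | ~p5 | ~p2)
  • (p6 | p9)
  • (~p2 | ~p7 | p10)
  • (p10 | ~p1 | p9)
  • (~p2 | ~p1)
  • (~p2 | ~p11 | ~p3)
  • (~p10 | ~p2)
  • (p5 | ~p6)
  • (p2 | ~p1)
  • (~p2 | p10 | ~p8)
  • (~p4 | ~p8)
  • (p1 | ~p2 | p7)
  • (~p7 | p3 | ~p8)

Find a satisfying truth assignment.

p1 = 0, p2 = 0, p3 = 1, p4 = 0, p5 = 0, p6 = 0, p7 = 1, p8 = 1, p9 = 1, p10 = 1, p11 = 0

Set p1 = False and propagate.
For the remaining variables, p2 = False, p3 = True, p4 = False, p5 = False, p6 = False, p7 = True, p8 = True, p9 = True, p10 = True, p11 = False works.
Every clause has at least one true literal under this assignment.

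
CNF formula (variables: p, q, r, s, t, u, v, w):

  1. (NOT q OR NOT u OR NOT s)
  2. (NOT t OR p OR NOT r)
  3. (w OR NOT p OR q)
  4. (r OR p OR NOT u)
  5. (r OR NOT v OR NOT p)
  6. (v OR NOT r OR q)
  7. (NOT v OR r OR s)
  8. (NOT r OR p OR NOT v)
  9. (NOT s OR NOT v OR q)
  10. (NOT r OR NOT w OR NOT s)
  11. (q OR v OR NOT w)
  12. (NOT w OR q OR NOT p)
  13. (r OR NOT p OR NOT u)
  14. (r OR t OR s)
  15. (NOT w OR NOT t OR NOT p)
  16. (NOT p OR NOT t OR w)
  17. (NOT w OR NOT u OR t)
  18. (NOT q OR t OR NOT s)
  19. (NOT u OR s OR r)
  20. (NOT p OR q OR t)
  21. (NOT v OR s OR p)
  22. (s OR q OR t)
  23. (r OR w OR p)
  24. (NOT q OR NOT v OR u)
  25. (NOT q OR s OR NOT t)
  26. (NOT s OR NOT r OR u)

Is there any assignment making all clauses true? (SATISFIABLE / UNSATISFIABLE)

Try p = False.
Set q = True and propagate.
Branch on r: take r = False.
  then u is forced to False.
  then w is forced to True.
  then v is forced to False.
For the remaining variables, s = True, t = True works.
Every clause has at least one true literal under this assignment.
So p=F, q=T, r=F, s=T, t=T, u=F, v=F, w=T is a satisfying assignment.

SATISFIABLE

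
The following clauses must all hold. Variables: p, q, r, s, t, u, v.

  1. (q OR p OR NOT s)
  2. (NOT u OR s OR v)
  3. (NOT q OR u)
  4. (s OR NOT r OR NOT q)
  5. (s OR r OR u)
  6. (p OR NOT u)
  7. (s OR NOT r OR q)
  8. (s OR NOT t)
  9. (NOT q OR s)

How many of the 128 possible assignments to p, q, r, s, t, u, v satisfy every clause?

25

Case analysis on s and q:
  s=T, q=T: forces p=T; u=T; r, t, v free → 2^3 = 8.
  s=T, q=F: forces p=T; r, t, u, v free → 2^4 = 16.
  s=F, q=T: a clause becomes empty — 0.
  s=F, q=F: remaining (p,r,t,u,v) ∈ {(T,F,F,T,T)} — 1.
Total: 8 + 16 + 0 + 1 = 25.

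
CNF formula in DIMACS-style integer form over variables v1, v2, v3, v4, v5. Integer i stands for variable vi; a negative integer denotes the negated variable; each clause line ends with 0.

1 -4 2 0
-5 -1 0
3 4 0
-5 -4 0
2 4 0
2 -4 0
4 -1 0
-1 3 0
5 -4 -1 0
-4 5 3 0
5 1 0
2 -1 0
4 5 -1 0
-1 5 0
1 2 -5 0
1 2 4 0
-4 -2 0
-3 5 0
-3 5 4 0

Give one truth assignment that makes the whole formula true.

Branch on v1: take v1 = False.
  then v5 is forced to True.
  then v4 is forced to False.
  then v3 is forced to True.
  then v2 is forced to True.

v1=False  v2=True  v3=True  v4=False  v5=True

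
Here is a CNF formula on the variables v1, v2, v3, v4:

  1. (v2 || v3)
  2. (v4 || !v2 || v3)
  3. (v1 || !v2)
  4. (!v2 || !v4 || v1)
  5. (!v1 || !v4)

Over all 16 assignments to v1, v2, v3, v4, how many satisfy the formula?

4

The models are:
  v1=0 v2=0 v3=1 v4=0
  v1=0 v2=0 v3=1 v4=1
  v1=1 v2=0 v3=1 v4=0
  v1=1 v2=1 v3=1 v4=0
Count: 4.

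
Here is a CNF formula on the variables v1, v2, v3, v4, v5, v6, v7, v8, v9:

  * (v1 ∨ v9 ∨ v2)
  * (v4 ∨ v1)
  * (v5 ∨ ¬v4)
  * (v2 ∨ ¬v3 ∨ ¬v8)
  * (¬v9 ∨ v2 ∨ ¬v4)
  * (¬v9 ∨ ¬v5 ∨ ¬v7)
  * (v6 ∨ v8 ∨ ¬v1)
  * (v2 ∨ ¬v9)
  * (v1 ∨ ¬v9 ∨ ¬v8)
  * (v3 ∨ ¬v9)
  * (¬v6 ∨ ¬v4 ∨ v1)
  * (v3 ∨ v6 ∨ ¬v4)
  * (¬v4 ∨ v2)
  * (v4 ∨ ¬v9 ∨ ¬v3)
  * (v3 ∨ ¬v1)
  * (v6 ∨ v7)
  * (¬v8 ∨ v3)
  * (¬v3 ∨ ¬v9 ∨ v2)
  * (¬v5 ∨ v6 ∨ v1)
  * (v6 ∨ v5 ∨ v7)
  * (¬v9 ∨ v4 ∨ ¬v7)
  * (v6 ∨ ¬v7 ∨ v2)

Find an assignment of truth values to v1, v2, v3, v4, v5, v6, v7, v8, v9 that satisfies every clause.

v1 = 1, v2 = 0, v3 = 1, v4 = 0, v5 = 0, v6 = 1, v7 = 0, v8 = 0, v9 = 0

Branch on v1: take v1 = True.
  then v3 is forced to True.
Try v2 = False.
  then v8 is forced to False.
  then v6 is forced to True.
  then v9 is forced to False.
  then v4 is forced to False.
v5, v7 are now unconstrained; take v5 = False, v7 = False.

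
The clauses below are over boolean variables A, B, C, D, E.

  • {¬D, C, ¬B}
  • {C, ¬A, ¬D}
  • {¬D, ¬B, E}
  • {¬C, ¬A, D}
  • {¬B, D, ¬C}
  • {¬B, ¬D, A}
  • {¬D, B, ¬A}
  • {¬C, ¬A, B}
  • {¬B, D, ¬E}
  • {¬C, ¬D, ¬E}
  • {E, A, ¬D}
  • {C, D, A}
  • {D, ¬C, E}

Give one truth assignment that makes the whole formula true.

Branch on A: take A = False.
Set B = False and propagate.
Set C = True and propagate.
The remaining clauses are satisfied by D = False, E = True.
Every clause has at least one true literal under this assignment.

A = F, B = F, C = T, D = F, E = T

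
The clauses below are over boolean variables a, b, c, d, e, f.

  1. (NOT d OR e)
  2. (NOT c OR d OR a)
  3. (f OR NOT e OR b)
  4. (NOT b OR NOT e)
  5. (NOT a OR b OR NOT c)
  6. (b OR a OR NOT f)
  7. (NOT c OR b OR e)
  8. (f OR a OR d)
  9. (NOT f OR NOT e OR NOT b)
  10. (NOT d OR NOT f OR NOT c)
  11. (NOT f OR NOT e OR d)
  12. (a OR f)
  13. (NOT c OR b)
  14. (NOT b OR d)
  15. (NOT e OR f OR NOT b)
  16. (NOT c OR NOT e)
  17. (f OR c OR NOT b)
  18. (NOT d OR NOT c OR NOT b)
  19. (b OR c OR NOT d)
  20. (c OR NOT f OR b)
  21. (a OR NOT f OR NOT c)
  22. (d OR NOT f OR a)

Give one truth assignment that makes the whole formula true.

Branch on a: take a = True.
Set b = False and propagate.
  then c is forced to False.
  then d is forced to False.
  then f is forced to False.
  then e is forced to False.
Every clause has at least one true literal under this assignment.

a=True  b=False  c=False  d=False  e=False  f=False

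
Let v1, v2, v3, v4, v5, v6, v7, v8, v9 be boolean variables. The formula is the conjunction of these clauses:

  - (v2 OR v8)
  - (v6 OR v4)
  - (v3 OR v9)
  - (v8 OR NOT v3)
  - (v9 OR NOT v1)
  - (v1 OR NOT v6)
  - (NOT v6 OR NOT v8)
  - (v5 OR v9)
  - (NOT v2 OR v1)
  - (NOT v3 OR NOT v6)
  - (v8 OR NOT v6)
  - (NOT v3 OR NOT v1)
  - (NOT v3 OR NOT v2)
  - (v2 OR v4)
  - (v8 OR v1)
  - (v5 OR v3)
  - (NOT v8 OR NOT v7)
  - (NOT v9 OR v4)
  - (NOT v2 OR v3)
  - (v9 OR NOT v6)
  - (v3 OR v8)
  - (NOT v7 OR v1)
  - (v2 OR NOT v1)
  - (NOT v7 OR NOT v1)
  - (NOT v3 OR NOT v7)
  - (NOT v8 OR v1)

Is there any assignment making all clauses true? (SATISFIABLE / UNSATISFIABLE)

UNSATISFIABLE

v1 = True:
  propagation gives v9=True, v3=False, v5=True, v4=True; an empty clause results — contradiction.
v1 = False:
  propagation gives v6=False, v4=True, v2=False, v8=True; an empty clause results — contradiction.
Every branch closes, so no satisfying assignment exists.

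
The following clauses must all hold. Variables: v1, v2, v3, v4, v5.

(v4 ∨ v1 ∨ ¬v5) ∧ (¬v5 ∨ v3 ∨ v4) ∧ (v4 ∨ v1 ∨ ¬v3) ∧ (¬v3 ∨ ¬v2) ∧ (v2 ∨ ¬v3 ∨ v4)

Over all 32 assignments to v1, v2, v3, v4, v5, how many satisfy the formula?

Split on v3, then v4.
  v3=1, v4=1: remaining (v1,v2,v5) ∈ {(0,0,0); (0,0,1); (1,0,0); (1,0,1)} — 4.
  v3=1, v4=0: a clause becomes empty — 0.
  v3=0, v4=1: v1, v2, v5 free → 2^3 = 8.
  v3=0, v4=0: remaining (v1,v2,v5) ∈ {(0,0,0); (0,1,0); (1,0,0); (1,1,0)} — 4.
Total: 4 + 0 + 8 + 4 = 16.

16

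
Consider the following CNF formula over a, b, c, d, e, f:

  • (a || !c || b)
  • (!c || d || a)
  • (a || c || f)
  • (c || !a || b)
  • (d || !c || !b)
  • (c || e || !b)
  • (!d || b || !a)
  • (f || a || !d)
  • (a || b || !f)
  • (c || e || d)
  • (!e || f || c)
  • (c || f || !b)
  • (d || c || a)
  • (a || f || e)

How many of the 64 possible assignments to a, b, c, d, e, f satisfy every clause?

13

Case analysis on c and a:
  c=1, a=1: e, f free; 2 ways for (b,d) × 2^2 = 8.
  c=1, a=0: remaining (b,d,e,f) ∈ {(1,1,0,1); (1,1,1,1)} — 2.
  c=0, a=1: remaining (b,d,e,f) ∈ {(1,0,1,1); (1,1,1,1)} — 2.
  c=0, a=0: remaining (b,d,e,f) ∈ {(1,1,1,1)} — 1.
Total: 8 + 2 + 2 + 1 = 13.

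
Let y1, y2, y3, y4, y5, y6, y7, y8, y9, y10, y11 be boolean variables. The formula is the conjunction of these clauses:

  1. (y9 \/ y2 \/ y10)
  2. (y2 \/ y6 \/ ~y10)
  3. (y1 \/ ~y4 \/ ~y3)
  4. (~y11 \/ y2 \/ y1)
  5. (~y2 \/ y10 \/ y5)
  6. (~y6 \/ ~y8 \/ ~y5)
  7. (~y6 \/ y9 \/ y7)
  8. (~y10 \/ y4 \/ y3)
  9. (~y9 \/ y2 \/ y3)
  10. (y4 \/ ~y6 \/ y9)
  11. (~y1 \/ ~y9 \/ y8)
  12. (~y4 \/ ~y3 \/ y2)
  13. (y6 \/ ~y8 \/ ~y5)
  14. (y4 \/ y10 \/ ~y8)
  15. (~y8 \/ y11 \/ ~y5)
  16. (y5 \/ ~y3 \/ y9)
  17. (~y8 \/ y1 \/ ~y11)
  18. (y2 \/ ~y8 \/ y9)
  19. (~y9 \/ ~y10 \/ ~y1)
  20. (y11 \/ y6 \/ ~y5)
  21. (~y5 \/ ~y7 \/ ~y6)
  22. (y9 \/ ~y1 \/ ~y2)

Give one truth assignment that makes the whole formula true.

y1 = False, y2 = True, y3 = False, y4 = True, y5 = False, y6 = False, y7 = False, y8 = False, y9 = False, y10 = True, y11 = True

Branch on y1: take y1 = False.
The remaining clauses are satisfied by y2 = True, y3 = False, y4 = True, y5 = False, y6 = False, y7 = False, y8 = False, y9 = False, y10 = True, y11 = True.
Every clause has at least one true literal under this assignment.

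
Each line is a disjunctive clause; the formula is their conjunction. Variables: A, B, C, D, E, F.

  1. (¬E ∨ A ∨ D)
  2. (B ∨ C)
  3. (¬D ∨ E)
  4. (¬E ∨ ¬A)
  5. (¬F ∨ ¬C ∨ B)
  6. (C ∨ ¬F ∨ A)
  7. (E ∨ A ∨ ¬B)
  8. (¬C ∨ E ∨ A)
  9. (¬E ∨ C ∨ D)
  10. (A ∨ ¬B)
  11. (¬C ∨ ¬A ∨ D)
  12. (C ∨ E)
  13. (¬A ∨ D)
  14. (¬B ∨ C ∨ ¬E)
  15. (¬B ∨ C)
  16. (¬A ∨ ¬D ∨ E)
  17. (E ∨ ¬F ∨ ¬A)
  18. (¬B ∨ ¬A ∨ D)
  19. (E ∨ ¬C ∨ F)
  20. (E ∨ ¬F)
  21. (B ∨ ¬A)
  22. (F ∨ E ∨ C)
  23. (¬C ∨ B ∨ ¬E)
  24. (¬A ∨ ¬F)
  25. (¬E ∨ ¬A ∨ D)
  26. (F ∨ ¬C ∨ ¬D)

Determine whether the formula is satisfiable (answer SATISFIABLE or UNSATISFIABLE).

UNSATISFIABLE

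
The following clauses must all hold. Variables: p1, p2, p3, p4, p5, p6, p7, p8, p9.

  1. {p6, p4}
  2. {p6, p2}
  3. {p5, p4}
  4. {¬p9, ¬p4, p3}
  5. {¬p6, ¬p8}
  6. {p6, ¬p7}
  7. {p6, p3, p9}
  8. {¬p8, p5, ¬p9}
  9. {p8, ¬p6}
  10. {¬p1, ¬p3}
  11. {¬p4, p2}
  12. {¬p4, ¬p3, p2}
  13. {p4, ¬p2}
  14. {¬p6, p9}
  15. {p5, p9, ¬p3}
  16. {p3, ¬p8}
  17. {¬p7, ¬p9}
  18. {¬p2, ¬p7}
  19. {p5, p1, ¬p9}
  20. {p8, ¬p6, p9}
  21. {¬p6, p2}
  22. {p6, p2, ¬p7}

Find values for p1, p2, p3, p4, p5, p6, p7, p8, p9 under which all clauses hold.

p1=F, p2=T, p3=T, p4=T, p5=T, p6=F, p7=F, p8=T, p9=F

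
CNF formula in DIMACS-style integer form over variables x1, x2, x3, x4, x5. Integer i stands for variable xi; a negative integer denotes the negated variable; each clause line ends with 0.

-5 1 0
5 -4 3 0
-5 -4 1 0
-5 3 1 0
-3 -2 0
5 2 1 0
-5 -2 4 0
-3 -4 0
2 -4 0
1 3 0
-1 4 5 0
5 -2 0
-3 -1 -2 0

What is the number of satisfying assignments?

The models are:
  x1=T x2=F x3=F x4=F x5=T
  x1=T x2=F x3=T x4=F x5=T
  x1=T x2=T x3=F x4=T x5=T
Count: 3.

3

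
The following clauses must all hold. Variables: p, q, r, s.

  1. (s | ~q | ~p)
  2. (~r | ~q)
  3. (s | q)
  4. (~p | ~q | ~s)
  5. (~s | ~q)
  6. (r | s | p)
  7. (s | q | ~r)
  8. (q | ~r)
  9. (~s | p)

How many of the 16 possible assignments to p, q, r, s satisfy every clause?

1

Satisfying assignments:
  p=T q=F r=F s=T
Count: 1.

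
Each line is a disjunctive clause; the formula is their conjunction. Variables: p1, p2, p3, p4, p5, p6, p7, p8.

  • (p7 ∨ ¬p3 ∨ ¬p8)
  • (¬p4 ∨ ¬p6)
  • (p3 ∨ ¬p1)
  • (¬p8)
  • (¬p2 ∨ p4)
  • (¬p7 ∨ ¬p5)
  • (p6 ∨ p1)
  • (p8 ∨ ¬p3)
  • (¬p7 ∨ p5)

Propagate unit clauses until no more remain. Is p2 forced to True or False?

(¬p8) stands alone — p8 = False.
(¬p3 ∨ p8) with p8 = False leaves only ¬p3, so p3 = False.
From (¬p1 ∨ p3) and p3 = False: p1 = False.
From (p1 ∨ p6) and p1 = False: p6 = True.
In (¬p4 ∨ ¬p6), ¬p6 is now false; ¬p4 must hold, so p4 = False.
In (¬p2 ∨ p4), p4 is now false; ¬p2 must hold, so p2 = False.

False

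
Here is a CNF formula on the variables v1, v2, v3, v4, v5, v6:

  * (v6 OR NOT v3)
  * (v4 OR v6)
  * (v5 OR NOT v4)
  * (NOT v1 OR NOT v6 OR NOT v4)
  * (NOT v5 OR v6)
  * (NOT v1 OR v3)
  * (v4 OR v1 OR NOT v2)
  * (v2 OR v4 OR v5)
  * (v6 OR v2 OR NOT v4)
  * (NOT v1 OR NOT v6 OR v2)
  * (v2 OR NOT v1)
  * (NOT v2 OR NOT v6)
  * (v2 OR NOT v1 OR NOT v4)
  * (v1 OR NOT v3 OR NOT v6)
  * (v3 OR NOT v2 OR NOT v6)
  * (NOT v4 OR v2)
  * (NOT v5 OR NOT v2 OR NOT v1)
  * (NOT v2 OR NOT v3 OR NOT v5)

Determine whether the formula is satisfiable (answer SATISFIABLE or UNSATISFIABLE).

SATISFIABLE

Try v1 = False.
Try v2 = False.
  then v4 is forced to False.
  then v6 is forced to True.
  then v5 is forced to True.
  then v3 is forced to False.
So v1=0, v2=0, v3=0, v4=0, v5=1, v6=1 is a satisfying assignment.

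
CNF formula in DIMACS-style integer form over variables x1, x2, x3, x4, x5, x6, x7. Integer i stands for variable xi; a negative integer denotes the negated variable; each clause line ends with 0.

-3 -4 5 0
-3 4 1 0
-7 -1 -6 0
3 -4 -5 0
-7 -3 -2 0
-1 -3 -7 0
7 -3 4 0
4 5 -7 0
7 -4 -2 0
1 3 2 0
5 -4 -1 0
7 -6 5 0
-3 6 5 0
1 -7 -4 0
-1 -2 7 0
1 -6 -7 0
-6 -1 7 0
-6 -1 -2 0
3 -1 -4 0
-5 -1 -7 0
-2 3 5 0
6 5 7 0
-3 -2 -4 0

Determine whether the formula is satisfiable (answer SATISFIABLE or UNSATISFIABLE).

SATISFIABLE

Branch on x1: take x1 = False.
The remaining clauses are satisfied by x2 = True, x3 = False, x4 = False, x5 = True, x6 = False, x7 = True.
Every clause has at least one true literal under this assignment.
So x1=False, x2=True, x3=False, x4=False, x5=True, x6=False, x7=True is a satisfying assignment.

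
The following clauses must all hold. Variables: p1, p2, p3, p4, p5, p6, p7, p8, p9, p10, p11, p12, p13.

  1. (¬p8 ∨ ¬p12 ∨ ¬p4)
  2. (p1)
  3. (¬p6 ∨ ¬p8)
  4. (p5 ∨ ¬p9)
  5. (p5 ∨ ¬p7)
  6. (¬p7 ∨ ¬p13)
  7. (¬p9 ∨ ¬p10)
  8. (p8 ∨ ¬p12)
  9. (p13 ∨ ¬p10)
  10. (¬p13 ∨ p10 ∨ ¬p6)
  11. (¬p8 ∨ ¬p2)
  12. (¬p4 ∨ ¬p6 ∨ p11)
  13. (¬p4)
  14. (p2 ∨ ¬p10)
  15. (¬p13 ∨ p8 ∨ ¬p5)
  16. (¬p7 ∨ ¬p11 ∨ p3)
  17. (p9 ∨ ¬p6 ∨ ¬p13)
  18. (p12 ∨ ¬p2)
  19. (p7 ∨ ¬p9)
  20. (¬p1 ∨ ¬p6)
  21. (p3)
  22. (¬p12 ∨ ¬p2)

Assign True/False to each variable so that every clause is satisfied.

p1 = T, p2 = F, p3 = T, p4 = F, p5 = T, p6 = F, p7 = F, p8 = F, p9 = F, p10 = F, p11 = F, p12 = F, p13 = F

The clause (p1) is unit: p1 must be True.
The clause (¬p4) is unit: p4 must be False.
The clause (¬p6) is unit: p6 must be False.
The clause (p3) is unit: p3 must be True.
Pure literal: p9 appears only negated; assign p9 = False.
Pure literal: p10 appears only negated; assign p10 = False.
Try p2 = False.
Try p5 = True.
Set p7 = False and propagate.
For the remaining variables, p8 = False, p11 = False, p12 = False, p13 = False works.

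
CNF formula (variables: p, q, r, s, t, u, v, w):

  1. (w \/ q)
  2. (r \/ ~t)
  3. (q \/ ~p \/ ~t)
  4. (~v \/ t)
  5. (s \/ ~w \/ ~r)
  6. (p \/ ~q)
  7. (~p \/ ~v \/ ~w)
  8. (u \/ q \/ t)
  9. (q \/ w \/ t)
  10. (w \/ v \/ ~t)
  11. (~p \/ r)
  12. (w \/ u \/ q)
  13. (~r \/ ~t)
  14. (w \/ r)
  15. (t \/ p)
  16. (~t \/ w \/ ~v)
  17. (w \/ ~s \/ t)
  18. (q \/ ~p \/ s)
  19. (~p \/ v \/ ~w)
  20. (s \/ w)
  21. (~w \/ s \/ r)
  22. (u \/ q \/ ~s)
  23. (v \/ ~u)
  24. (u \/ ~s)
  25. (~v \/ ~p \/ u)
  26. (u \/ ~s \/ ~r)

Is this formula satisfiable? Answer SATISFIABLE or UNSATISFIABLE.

w = True:
  p = True:
    propagation gives v=False; an empty clause results — contradiction.
  p = False:
    propagation gives q=False, t=True, r=True; an empty clause results — contradiction.
w = False:
  propagation gives q=True, p=True, r=True, t=False; an empty clause results — contradiction.
Every branch closes, so no satisfying assignment exists.

UNSATISFIABLE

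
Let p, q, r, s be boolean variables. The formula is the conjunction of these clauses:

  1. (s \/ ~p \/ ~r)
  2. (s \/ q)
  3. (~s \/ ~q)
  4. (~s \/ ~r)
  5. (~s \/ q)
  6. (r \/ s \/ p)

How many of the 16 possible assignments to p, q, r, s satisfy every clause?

2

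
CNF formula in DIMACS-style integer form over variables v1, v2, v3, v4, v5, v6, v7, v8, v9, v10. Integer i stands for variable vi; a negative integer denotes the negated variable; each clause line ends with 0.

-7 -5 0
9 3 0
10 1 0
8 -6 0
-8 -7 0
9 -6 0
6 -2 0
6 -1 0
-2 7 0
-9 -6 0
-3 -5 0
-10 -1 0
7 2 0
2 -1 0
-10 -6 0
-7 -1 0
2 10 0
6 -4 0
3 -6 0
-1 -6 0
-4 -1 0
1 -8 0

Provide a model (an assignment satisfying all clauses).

v1=False, v2=False, v3=False, v4=False, v5=False, v6=False, v7=True, v8=False, v9=True, v10=True

Check each clause:
  1. (~v5 | ~v7) — ~v5 is true.
  2. (v3 | v9) — v9 is true.
  3. (v1 | v10) — v10 is true.
  4. (~v6 | v8) — ~v6 is true.
  5. (~v8 | ~v7) — ~v8 is true.
  6. (~v6 | v9) — v9 is true.
  7. (v6 | ~v2) — ~v2 is true.
  8. (v6 | ~v1) — ~v1 is true.
  9. (v7 | ~v2) — ~v2 is true.
  10. (~v6 | ~v9) — ~v6 is true.
  11. (~v3 | ~v5) — ~v5 is true.
  12. (~v1 | ~v10) — ~v1 is true.
  13. (v2 | v7) — v7 is true.
  14. (v2 | ~v1) — ~v1 is true.
  15. (~v10 | ~v6) — ~v6 is true.
  16. (~v7 | ~v1) — ~v1 is true.
  17. (v2 | v10) — v10 is true.
  18. (~v4 | v6) — ~v4 is true.
  19. (~v6 | v3) — ~v6 is true.
  20. (~v6 | ~v1) — ~v6 is true.
  21. (~v1 | ~v4) — ~v4 is true.
  22. (v1 | ~v8) — ~v8 is true.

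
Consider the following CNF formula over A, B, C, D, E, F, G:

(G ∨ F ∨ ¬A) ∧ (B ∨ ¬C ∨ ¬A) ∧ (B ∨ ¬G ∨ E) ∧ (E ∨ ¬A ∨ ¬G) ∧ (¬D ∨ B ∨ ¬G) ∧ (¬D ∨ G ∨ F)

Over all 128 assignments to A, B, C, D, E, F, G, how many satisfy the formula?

66

Case analysis on G and A:
  G=T, A=T: F free; 5 ways for (B,C,D,E) × 2^1 = 10.
  G=T, A=F: C, F free; 5 ways for (B,D,E) × 2^2 = 20.
  G=F, A=T: D, E free; 3 ways for (B,C,F) × 2^2 = 12.
  G=F, A=F: B, C, E free; 3 ways for (D,F) × 2^3 = 24.
Total: 10 + 20 + 12 + 24 = 66.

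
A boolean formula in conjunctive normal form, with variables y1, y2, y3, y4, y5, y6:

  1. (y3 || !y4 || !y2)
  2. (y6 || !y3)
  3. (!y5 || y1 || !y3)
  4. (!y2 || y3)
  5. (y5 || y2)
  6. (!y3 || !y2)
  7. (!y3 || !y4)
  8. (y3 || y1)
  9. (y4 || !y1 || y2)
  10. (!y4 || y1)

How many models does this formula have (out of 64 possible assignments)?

The models are:
  y1=T y2=F y3=F y4=T y5=T y6=F
  y1=T y2=F y3=F y4=T y5=T y6=T
Count: 2.

2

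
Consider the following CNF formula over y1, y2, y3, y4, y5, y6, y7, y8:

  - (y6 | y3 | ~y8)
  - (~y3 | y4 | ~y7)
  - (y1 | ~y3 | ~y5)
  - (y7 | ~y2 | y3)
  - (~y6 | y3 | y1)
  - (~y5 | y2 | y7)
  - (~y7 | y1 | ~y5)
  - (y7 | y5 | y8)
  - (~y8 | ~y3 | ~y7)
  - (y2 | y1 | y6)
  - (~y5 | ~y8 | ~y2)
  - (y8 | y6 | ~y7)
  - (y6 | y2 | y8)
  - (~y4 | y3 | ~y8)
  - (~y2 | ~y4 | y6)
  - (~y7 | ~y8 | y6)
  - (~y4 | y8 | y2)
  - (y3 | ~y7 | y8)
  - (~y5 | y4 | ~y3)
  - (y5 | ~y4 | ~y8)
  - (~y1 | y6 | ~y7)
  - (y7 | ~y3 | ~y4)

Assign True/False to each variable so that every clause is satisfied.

y1=False, y2=True, y3=True, y4=True, y5=False, y6=True, y7=True, y8=False

Check each clause:
  1. (~y8 | y6 | y3) — ~y8 is true.
  2. (~y3 | y4 | ~y7) — y4 is true.
  3. (y1 | ~y5 | ~y3) — ~y5 is true.
  4. (~y2 | y3 | y7) — y3 is true.
  5. (y1 | ~y6 | y3) — y3 is true.
  6. (y7 | y2 | ~y5) — y2 is true.
  7. (y1 | ~y7 | ~y5) — ~y5 is true.
  8. (y7 | y5 | y8) — y7 is true.
  9. (~y7 | ~y3 | ~y8) — ~y8 is true.
  10. (y6 | y1 | y2) — y2 is true.
  11. (~y8 | ~y2 | ~y5) — ~y8 is true.
  12. (y8 | ~y7 | y6) — y6 is true.
  13. (y8 | y6 | y2) — y2 is true.
  14. (~y4 | y3 | ~y8) — ~y8 is true.
  15. (~y4 | y6 | ~y2) — y6 is true.
  16. (y6 | ~y8 | ~y7) — ~y8 is true.
  17. (y8 | y2 | ~y4) — y2 is true.
  18. (y8 | y3 | ~y7) — y3 is true.
  19. (~y3 | y4 | ~y5) — ~y5 is true.
  20. (~y4 | ~y8 | y5) — ~y8 is true.
  21. (y6 | ~y7 | ~y1) — y6 is true.
  22. (y7 | ~y3 | ~y4) — y7 is true.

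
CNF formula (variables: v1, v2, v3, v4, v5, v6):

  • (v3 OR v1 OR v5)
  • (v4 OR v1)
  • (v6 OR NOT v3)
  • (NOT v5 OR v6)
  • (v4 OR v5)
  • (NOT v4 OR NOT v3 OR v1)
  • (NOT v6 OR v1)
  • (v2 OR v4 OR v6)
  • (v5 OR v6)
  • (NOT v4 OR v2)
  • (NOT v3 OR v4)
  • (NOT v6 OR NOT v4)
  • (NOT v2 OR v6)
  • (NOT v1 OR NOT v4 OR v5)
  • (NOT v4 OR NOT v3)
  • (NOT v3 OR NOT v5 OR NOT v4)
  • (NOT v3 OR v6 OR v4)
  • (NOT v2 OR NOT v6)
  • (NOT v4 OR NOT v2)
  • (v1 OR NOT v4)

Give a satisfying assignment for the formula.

Try v1 = True.
Try v2 = False.
  then v4 is forced to False.
  then v5 is forced to True.
  then v6 is forced to True.
  then v3 is forced to False.
Every clause has at least one true literal under this assignment.

v1=True, v2=False, v3=False, v4=False, v5=True, v6=True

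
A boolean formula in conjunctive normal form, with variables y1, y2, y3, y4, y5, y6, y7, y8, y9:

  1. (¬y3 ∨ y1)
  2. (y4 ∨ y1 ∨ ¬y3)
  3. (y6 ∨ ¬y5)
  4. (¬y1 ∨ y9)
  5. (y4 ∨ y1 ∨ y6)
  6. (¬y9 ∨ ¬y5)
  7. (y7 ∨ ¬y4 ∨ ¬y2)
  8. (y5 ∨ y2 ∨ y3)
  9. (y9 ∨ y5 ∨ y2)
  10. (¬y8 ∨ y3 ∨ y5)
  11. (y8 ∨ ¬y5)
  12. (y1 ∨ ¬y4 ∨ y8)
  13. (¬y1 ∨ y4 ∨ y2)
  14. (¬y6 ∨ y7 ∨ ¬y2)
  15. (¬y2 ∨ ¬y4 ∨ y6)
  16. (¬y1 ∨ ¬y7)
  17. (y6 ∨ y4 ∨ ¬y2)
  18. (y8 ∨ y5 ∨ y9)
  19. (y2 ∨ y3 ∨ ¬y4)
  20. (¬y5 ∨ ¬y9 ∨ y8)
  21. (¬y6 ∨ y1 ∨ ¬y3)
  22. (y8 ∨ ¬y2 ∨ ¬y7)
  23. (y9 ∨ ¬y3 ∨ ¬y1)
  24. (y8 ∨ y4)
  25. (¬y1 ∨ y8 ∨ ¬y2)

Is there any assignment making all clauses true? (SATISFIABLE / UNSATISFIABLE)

SATISFIABLE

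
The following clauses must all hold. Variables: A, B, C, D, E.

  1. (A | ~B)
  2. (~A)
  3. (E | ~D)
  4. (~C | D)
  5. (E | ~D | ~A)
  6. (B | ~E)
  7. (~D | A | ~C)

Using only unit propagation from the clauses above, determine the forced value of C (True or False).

False

(~A) is a unit clause: A = False.
From (~B | A) and A = False: B = False.
In (B | ~E), B is now false; ~E must hold, so E = False.
(E | ~D): since E = False, the clause reduces to (~D). D = False.
(~C | D): since D = False, the clause reduces to (~C). C = False.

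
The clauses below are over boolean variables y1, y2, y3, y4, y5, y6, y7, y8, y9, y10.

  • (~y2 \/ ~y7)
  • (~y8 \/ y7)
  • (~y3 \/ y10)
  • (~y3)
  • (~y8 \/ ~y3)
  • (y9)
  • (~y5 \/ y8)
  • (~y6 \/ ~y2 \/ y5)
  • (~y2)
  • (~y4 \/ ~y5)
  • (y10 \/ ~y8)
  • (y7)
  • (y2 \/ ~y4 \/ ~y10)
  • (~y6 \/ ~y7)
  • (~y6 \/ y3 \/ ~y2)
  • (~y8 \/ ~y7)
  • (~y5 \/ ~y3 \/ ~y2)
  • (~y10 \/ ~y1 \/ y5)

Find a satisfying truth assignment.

y1=F, y2=F, y3=F, y4=T, y5=F, y6=F, y7=T, y8=F, y9=T, y10=F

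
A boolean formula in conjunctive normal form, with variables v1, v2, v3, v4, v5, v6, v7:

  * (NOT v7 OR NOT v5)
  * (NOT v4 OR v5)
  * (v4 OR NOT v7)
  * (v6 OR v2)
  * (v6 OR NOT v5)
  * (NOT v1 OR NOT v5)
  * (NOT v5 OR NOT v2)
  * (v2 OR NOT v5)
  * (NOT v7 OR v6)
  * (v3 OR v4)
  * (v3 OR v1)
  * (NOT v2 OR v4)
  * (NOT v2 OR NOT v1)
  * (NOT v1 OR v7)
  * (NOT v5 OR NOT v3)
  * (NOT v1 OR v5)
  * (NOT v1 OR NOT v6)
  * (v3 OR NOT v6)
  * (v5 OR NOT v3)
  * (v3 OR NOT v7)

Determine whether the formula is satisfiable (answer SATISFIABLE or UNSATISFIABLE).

v5 = True:
  propagation gives v7=False, v6=True, v1=False, v2=False; an empty clause results — contradiction.
v5 = False:
  propagation gives v4=False, v7=False, v3=True; an empty clause results — contradiction.
Every branch closes, so no satisfying assignment exists.

UNSATISFIABLE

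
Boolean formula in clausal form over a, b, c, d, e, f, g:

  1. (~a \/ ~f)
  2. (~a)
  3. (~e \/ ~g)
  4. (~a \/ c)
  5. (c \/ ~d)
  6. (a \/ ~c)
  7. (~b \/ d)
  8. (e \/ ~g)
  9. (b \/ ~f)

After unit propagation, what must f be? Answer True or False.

(~a) stands alone — a = False.
(~c \/ a): since a = False, the clause reduces to (~c). c = False.
(c \/ ~d) with c = False leaves only ~d, so d = False.
From (~b \/ d) and d = False: b = False.
In (b \/ ~f), b is now false; ~f must hold, so f = False.

False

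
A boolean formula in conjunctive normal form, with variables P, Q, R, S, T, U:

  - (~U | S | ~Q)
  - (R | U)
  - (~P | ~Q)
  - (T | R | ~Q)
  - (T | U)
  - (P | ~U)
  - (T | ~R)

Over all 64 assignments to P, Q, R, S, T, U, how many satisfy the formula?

Split on U, then Q.
  U=1, Q=1: a clause becomes empty — 0.
  U=1, Q=0: S free; 3 ways for (P,R,T) × 2^1 = 6.
  U=0, Q=1: remaining (P,R,S,T) ∈ {(0,1,0,1); (0,1,1,1)} — 2.
  U=0, Q=0: remaining (P,R,S,T) ∈ {(0,1,0,1); (0,1,1,1); (1,1,0,1); (1,1,1,1)} — 4.
Total: 0 + 6 + 2 + 4 = 12.

12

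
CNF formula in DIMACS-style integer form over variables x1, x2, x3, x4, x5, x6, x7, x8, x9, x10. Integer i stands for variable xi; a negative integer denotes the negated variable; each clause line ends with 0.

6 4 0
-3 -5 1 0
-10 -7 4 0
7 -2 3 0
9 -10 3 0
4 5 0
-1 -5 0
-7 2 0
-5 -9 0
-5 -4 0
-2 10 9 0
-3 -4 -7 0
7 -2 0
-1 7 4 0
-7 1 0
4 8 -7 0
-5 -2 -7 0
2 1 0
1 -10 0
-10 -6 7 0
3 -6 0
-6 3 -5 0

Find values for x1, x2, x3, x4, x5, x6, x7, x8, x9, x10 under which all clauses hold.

x1=True, x2=False, x3=True, x4=True, x5=False, x6=True, x7=False, x8=False, x9=True, x10=False

Check each clause:
  1. (x6 ∨ x4) — x4 is true.
  2. (x1 ∨ ¬x3 ∨ ¬x5) — x1 is true.
  3. (¬x10 ∨ ¬x7 ∨ x4) — ¬x7 is true.
  4. (¬x2 ∨ x3 ∨ x7) — x3 is true.
  5. (x3 ∨ ¬x10 ∨ x9) — x9 is true.
  6. (x5 ∨ x4) — x4 is true.
  7. (¬x5 ∨ ¬x1) — ¬x5 is true.
  8. (x2 ∨ ¬x7) — ¬x7 is true.
  9. (¬x9 ∨ ¬x5) — ¬x5 is true.
  10. (¬x4 ∨ ¬x5) — ¬x5 is true.
  11. (x9 ∨ x10 ∨ ¬x2) — x9 is true.
  12. (¬x7 ∨ ¬x4 ∨ ¬x3) — ¬x7 is true.
  13. (¬x2 ∨ x7) — ¬x2 is true.
  14. (x7 ∨ x4 ∨ ¬x1) — x4 is true.
  15. (x1 ∨ ¬x7) — x1 is true.
  16. (x4 ∨ ¬x7 ∨ x8) — ¬x7 is true.
  17. (¬x7 ∨ ¬x2 ∨ ¬x5) — ¬x7 is true.
  18. (x2 ∨ x1) — x1 is true.
  19. (x1 ∨ ¬x10) — x1 is true.
  20. (x7 ∨ ¬x6 ∨ ¬x10) — ¬x10 is true.
  21. (x3 ∨ ¬x6) — x3 is true.
  22. (x3 ∨ ¬x6 ∨ ¬x5) — x3 is true.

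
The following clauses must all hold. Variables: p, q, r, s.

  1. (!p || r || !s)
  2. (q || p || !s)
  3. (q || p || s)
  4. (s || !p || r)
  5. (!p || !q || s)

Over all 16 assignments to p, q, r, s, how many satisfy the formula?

7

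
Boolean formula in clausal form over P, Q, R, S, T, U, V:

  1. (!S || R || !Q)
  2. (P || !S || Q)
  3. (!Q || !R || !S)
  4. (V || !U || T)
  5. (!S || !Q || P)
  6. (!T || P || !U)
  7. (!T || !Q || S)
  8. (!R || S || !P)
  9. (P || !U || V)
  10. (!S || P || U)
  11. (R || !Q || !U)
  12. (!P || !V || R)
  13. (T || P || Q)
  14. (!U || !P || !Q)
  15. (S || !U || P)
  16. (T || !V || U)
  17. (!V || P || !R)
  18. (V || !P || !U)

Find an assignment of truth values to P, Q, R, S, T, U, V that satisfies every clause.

P=T, Q=F, R=T, S=T, T=T, U=T, V=T

Set P = True and propagate.
For the remaining variables, Q = False, R = True, S = True, T = True, U = True, V = True works.
Every clause has at least one true literal under this assignment.
Check each clause:
  1. (!Q || R || !S) — R is true.
  2. (P || !S || Q) — P is true.
  3. (!S || !Q || !R) — !Q is true.
  4. (V || T || !U) — T is true.
  5. (!Q || !S || P) — P is true.
  6. (!T || P || !U) — P is true.
  7. (!Q || !T || S) — S is true.
  8. (S || !P || !R) — S is true.
  9. (V || !U || P) — P is true.
  10. (P || U || !S) — P is true.
  11. (!Q || !U || R) — R is true.
  12. (!P || R || !V) — R is true.
  13. (T || Q || P) — P is true.
  14. (!Q || !U || !P) — !Q is true.
  15. (S || !U || P) — P is true.
  16. (T || U || !V) — T is true.
  17. (!V || P || !R) — P is true.
  18. (V || !U || !P) — V is true.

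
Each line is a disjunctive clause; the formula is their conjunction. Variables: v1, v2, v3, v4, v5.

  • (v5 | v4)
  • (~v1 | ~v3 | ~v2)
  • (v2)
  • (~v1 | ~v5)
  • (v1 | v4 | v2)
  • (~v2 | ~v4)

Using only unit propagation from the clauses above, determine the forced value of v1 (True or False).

False

(v2) stands alone — v2 = True.
In (~v2 | ~v4), ~v2 is now false; ~v4 must hold, so v4 = False.
In (v5 | v4), v4 is now false; v5 must hold, so v5 = True.
From (~v1 | ~v5) and v5 = True: v1 = False.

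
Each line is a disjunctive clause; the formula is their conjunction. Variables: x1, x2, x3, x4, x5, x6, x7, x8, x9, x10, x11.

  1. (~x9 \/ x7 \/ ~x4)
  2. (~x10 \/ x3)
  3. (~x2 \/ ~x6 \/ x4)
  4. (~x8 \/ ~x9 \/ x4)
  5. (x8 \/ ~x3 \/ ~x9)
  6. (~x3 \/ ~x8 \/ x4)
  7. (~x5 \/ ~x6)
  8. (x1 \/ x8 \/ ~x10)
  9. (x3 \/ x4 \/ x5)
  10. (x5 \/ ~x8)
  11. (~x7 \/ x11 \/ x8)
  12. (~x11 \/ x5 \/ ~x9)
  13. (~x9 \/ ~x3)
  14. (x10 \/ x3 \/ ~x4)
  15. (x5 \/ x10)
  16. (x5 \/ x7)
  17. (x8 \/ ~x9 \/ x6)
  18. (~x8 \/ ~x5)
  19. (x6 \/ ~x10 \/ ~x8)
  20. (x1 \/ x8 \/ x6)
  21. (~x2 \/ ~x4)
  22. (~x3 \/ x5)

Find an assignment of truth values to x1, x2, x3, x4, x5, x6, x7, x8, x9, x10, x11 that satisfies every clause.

x1=T, x2=F, x3=T, x4=F, x5=T, x6=F, x7=F, x8=F, x9=F, x10=T, x11=T

Check each clause:
  1. (~x4 \/ x7 \/ ~x9) — ~x4 is true.
  2. (x3 \/ ~x10) — x3 is true.
  3. (~x2 \/ ~x6 \/ x4) — ~x6 is true.
  4. (~x9 \/ ~x8 \/ x4) — ~x8 is true.
  5. (x8 \/ ~x9 \/ ~x3) — ~x9 is true.
  6. (x4 \/ ~x3 \/ ~x8) — ~x8 is true.
  7. (~x5 \/ ~x6) — ~x6 is true.
  8. (x1 \/ x8 \/ ~x10) — x1 is true.
  9. (x5 \/ x4 \/ x3) — x3 is true.
  10. (x5 \/ ~x8) — ~x8 is true.
  11. (x11 \/ ~x7 \/ x8) — ~x7 is true.
  12. (x5 \/ ~x11 \/ ~x9) — x5 is true.
  13. (~x9 \/ ~x3) — ~x9 is true.
  14. (x10 \/ x3 \/ ~x4) — x10 is true.
  15. (x5 \/ x10) — x10 is true.
  16. (x7 \/ x5) — x5 is true.
  17. (x6 \/ x8 \/ ~x9) — ~x9 is true.
  18. (~x8 \/ ~x5) — ~x8 is true.
  19. (x6 \/ ~x8 \/ ~x10) — ~x8 is true.
  20. (x6 \/ x1 \/ x8) — x1 is true.
  21. (~x4 \/ ~x2) — ~x4 is true.
  22. (~x3 \/ x5) — x5 is true.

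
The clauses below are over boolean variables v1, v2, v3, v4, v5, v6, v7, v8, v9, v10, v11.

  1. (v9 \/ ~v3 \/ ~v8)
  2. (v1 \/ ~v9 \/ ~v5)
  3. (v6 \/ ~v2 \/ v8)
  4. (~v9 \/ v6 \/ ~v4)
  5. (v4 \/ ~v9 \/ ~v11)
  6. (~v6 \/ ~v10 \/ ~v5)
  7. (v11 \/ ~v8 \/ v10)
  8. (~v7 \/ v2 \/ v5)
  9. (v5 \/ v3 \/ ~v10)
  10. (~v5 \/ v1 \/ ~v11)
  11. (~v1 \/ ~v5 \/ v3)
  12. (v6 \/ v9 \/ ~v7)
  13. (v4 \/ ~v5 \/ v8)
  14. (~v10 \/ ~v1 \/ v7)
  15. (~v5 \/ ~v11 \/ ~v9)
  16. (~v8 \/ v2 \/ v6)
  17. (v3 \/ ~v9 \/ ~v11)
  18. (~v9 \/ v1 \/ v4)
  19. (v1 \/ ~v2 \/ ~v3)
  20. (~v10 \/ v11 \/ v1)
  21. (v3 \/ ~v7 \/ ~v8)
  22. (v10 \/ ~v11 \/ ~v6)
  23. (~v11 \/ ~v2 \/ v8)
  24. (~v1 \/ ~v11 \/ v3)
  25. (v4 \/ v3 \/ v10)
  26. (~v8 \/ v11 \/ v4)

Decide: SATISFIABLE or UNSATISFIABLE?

Set v1 = False and propagate.
For the remaining variables, v2 = True, v3 = False, v4 = True, v5 = False, v6 = True, v7 = True, v8 = False, v9 = False, v10 = False, v11 = False works.
So v1=F, v2=T, v3=F, v4=T, v5=F, v6=T, v7=T, v8=F, v9=F, v10=F, v11=F is a satisfying assignment.

SATISFIABLE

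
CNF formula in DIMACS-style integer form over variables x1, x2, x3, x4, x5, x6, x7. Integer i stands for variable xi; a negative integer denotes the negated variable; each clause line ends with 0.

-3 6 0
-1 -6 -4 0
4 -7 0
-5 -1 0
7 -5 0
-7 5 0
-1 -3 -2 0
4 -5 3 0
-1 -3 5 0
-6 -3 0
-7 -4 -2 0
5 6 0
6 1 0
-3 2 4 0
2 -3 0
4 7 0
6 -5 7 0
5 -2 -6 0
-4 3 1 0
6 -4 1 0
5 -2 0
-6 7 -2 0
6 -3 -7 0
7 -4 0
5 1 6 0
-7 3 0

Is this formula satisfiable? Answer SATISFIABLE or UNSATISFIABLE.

x6 = True:
  propagation gives x3=False, x7=False, x5=False, x4=True; an empty clause results — contradiction.
x6 = False:
  propagation gives x3=False, x5=True, x1=False; an empty clause results — contradiction.
Every branch closes, so no satisfying assignment exists.

UNSATISFIABLE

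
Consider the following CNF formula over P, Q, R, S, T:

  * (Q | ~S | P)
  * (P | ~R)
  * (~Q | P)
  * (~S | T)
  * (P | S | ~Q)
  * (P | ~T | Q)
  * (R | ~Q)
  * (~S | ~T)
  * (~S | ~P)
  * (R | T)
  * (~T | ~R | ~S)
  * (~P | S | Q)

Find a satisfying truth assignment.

Set P = True and propagate.
  then S is forced to False.
  then Q is forced to True.
  then R is forced to True.
T is now unconstrained; take T = False.
Check each clause:
  1. (Q | P | ~S) — P is true.
  2. (~R | P) — P is true.
  3. (~Q | P) — P is true.
  4. (T | ~S) — ~S is true.
  5. (~Q | P | S) — P is true.
  6. (~T | P | Q) — P is true.
  7. (R | ~Q) — R is true.
  8. (~S | ~T) — ~T is true.
  9. (~P | ~S) — ~S is true.
  10. (R | T) — R is true.
  11. (~R | ~T | ~S) — ~T is true.
  12. (~P | Q | S) — Q is true.

P=T, Q=T, R=T, S=F, T=F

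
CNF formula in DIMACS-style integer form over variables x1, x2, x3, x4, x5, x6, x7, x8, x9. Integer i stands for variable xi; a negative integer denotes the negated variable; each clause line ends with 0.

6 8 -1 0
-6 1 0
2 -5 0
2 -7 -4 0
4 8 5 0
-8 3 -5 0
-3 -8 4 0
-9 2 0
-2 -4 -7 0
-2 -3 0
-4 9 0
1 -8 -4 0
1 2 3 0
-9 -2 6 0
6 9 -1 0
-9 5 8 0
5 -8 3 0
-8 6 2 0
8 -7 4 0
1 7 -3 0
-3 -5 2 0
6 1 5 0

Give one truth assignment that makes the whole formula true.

Branch on x1: take x1 = True.
The remaining clauses are satisfied by x2 = True, x3 = False, x4 = True, x5 = True, x6 = True, x7 = False, x8 = False, x9 = True.
Every clause has at least one true literal under this assignment.

x1 = T, x2 = T, x3 = F, x4 = T, x5 = T, x6 = T, x7 = F, x8 = F, x9 = T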